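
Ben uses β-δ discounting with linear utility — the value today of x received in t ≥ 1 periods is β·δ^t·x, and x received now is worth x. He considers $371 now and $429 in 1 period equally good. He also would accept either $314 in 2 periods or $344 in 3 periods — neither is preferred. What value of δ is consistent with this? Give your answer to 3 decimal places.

Both payoffs in the second observation are in the future, so β drops out: δ^2·314 = δ^3·344 ⇒ δ = 314/344 = 0.91279.

δ ≈ 0.913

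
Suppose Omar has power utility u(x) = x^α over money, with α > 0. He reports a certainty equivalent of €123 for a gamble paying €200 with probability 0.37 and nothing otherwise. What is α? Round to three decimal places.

α ≈ 2.045

The lottery's expected utility is 0.37·u(200) + 0.63·u(0) = 0.37·200^α (since u(0) = 0 for α > 0).
Setting u(123) equal to that: 123^α = 0.37·200^α ⇒ (123/200)^α = 0.37.
Take logs: α = ln 0.37 / ln(123/200) ≈ 2.04523.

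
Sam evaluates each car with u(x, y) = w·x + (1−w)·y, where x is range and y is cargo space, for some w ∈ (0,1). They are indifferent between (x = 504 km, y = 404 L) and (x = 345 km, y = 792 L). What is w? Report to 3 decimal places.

w = 0.709

Indifference: w·504 + (1−w)·404 = w·345 + (1−w)·792.
w·(504−345) = (1−w)·(792−404), i.e. w·159 = (1−w)·388.
So w/(1−w) = 388/159 = 2.4403, giving w = 388/(159+388) = 0.709.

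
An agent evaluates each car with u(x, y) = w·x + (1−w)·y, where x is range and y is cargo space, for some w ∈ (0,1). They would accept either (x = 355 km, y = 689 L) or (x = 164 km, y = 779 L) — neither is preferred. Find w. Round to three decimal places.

w = 0.320

Indifference: w·355 + (1−w)·689 = w·164 + (1−w)·779.
Rearranging, 191·w − 90·(1−w) = 0.
Hence w = 90/(191+90) = 90/281 = 0.320.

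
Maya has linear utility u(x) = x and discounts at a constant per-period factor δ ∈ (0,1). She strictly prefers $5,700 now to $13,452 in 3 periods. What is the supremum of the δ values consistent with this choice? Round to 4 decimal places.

The preference means 5700 > δ^3·13452.
Hence δ^3 < 5700/13452 = 0.42373, and x ↦ x^(1/3) is increasing on (0,∞).
δ < 0.42373^(1/3) = 0.7511.

δ < 0.7511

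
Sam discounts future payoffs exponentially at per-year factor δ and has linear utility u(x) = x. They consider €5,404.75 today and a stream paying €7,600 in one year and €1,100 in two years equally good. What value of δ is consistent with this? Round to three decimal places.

Equating present values: 5404.75 = 7600δ + 1100δ².
Rearranged: 1100δ² + 7600δ − 5404.75 = 0.
By the quadratic formula (taking the positive root), δ = (−7600 + √81540900.00) / 2200 ≈ 0.650.

δ ≈ 0.650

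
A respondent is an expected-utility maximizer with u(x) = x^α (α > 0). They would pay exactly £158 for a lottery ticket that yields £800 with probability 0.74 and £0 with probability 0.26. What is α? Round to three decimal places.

α ≈ 0.186

Since u(0) = 0, the lottery's EU is 0.74·800^α.
Indifference: 158^α = 0.74·800^α, so (158/800)^α = 0.74.
Take logs: α = ln 0.74 / ln(158/800) ≈ 0.18564.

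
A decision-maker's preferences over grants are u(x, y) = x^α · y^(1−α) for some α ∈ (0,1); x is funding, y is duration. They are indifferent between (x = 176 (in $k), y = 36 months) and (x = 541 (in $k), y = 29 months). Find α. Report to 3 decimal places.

The Cobb–Douglas utilities coincide, so 176^α·36^(1−α) = 541^α·29^(1−α).
(176/541)^α = (29/36)^(1−α); take logs: α·ln(176/541) = (1−α)·ln(29/36), i.e. α·-1.122935 = (1−α)·-0.216223.
Thus α·(-1.339158) = -0.216223, so α = -0.216223/-1.339158 ≈ 0.161.

α ≈ 0.161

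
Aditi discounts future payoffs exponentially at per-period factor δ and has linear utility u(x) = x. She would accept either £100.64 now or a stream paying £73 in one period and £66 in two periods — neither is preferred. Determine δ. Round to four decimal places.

δ ≈ 0.8000

The stream is worth 73δ + 66δ² today, so 73δ + 66δ² = 100.64.
Rearranged: 66δ² + 73δ − 100.64 = 0.
δ = (−73 + √(73² + 4·66·100.64)) / (2·66) = (−73 + √31897.96) / 132 ≈ 0.8000.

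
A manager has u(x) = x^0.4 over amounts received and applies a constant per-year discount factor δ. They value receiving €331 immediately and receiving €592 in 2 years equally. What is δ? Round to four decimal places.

δ ≈ 0.8902

Equating discounted utilities: u(331) = δ^2·u(592) ⇒ δ^2 = u(331)/u(592).
With u(x) = x^0.4: δ^2 = 331^0.4/592^0.4 = (331/592)^0.4 = 0.79251.
So δ = 0.79251^(1/2) ≈ 0.8902.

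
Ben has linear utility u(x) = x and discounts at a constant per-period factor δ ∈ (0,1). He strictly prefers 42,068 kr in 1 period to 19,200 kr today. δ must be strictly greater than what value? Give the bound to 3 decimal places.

δ > 0.456

Comparing present values: 19200 < δ·42068.
Dividing through by 42068 gives δ > 0.45640.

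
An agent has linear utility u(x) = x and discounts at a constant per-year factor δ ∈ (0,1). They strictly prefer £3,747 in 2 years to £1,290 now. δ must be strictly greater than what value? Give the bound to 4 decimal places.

Under u(x) = x this choice says 1290 < δ^2·3747.
So δ^2 > 1290/3747 = 0.34428; taking the square root of both positive sides preserves the inequality.
δ > 0.34428^(1/2) = 0.5867.

δ > 0.5867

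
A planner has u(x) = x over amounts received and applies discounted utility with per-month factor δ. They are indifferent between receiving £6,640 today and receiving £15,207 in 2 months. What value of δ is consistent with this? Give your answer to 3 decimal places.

δ ≈ 0.661

Indifference means u(6640) = δ^2 · u(15207), so δ^2 = u(6640)/u(15207).
With u(x) = x: δ^2 = 6640/15207 = 0.43664.
Taking the square root: δ = 0.43664^(1/2) ≈ 0.661.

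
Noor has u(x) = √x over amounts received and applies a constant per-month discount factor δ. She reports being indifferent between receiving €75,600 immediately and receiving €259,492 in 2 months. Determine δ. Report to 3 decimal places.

The payoff in 2 months is discounted by δ^2, so u(75600) = δ^2·u(259492) and δ^2 = u(75600)/u(259492).
Since u(x) = √x, δ^2 = √(75600/259492) = 0.53976.
Hence δ = (0.53976)^(1/2) = 0.73468.

δ ≈ 0.735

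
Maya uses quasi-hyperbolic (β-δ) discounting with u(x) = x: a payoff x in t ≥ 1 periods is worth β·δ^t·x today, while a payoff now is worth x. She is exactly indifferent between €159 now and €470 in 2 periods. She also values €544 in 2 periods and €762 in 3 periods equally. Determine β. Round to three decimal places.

Both payoffs in the second observation are in the future, so β drops out: δ^2·544 = δ^3·762 ⇒ δ = 544/762 = 0.71391.
The first indifference: 159 = β·δ^2·470, so β = 159/(δ^2·470) = 159/(0.50967·470) ≈ 0.664.

β ≈ 0.664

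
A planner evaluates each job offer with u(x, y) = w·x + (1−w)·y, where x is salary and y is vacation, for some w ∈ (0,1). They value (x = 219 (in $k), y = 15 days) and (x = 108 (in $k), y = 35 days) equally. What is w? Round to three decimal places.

w = 0.153

Equating utilities: w·219 + (1−w)·15 = w·108 + (1−w)·35.
Rearranging, 111·w − 20·(1−w) = 0.
The marginal rate of substitution is 20/111, so w = 20/(111+20) = 0.153.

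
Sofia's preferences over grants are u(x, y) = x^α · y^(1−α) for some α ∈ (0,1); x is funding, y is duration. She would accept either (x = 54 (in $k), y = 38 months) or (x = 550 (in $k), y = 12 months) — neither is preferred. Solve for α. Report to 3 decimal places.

Set the two utilities equal: 54^α·38^(1−α) = 550^α·12^(1−α).
(54/550)^α = (12/38)^(1−α); take logs: α·ln(54/550) = (1−α)·ln(12/38), i.e. α·-2.320934 = (1−α)·-1.152680.
With A = -2.320934 and B = -1.152680: α·A = (1−α)·B, so α = B/(A+B) = -1.152680/-3.473614 ≈ 0.332.

α ≈ 0.332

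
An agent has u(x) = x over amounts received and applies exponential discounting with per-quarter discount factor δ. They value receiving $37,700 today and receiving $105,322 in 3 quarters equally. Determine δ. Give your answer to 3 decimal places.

δ ≈ 0.710

Equating discounted utilities: u(37700) = δ^3·u(105322) ⇒ δ^3 = u(37700)/u(105322).
With u(x) = x: δ^3 = 37700/105322 = 0.35795.
Hence δ = (0.35795)^(1/3) = 0.71003.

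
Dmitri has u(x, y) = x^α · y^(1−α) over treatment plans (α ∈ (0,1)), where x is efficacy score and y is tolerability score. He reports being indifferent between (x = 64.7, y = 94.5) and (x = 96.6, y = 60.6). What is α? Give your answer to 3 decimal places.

Indifference: 64.7^α · 94.5^(1−α) = 96.6^α · 60.6^(1−α).
Rearrange to (64.7/96.6)^α = (60.6/94.5)^(1−α) and take logs: α·-0.400818 = (1−α)·-0.444305.
Thus α·(-0.845123) = -0.444305, so α = -0.444305/-0.845123 ≈ 0.526.

α ≈ 0.526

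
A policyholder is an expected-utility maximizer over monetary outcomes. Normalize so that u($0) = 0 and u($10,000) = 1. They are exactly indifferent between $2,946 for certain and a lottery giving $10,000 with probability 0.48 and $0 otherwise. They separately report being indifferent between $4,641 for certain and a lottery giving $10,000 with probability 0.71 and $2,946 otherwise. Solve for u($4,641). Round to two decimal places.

0.85

The first gamble pins u($2,946): it must equal 0.48·1 + 0.52·0 = 0.48.
The second indifference gives u($4,641) = 0.71·u($10,000) + 0.29·u($2,946) = 0.71·1.00 + 0.29·0.48 = 0.8492.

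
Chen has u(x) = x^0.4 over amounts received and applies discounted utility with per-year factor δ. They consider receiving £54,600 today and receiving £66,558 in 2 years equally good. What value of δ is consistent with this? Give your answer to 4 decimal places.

The payoff in 2 years is discounted by δ^2, so u(54600) = δ^2·u(66558) and δ^2 = u(54600)/u(66558).
Since u(x) = x^0.4, δ^2 = (54600/66558)^0.4 = 0.82034^0.4 = 0.92384.
So δ = 0.92384^(1/2) ≈ 0.9612.

δ ≈ 0.9612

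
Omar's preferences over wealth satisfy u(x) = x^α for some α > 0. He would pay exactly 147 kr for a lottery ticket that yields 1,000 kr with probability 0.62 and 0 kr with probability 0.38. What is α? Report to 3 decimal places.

The lottery's expected utility is 0.62·u(1000) + 0.38·u(0) = 0.62·1000^α (since u(0) = 0 for α > 0).
Setting u(147) equal to that: 147^α = 0.62·1000^α ⇒ (147/1000)^α = 0.62.
α = ln(0.62) / ln(147/1000) = -0.478036/-1.917323 ≈ 0.249.

α ≈ 0.249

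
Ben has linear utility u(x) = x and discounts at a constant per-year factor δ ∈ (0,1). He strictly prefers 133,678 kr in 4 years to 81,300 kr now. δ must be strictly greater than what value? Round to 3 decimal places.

Comparing present values: 81300 < δ^4·133678.
So δ^4 > 81300/133678 = 0.60818; taking the 4th root of both positive sides preserves the inequality.
δ > (81300/133678)^(1/4) ≈ 0.883.

δ > 0.883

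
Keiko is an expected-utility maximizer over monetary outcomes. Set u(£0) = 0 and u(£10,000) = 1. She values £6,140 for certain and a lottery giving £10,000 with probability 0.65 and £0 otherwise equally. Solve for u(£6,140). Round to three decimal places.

By the standard-gamble method, u(£6,140) is just the indifference probability on the best outcome: 0.65.

0.650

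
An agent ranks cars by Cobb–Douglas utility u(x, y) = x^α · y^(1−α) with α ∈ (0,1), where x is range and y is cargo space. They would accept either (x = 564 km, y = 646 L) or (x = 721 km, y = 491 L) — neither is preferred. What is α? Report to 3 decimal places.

Set the two utilities equal: 564^α·646^(1−α) = 721^α·491^(1−α).
Rearrange to (564/721)^α = (491/646)^(1−α) and take logs: α·-0.245585 = (1−α)·-0.274355.
With A = -0.245585 and B = -0.274355: α·A = (1−α)·B, so α = B/(A+B) = -0.274355/-0.519940 ≈ 0.528.

α ≈ 0.528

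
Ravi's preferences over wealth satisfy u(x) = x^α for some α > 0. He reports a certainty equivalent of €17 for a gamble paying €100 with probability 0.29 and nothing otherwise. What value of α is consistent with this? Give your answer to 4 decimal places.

α ≈ 0.6986

The lottery's expected utility is 0.29·u(100) + 0.71·u(0) = 0.29·100^α (since u(0) = 0 for α > 0).
Setting u(17) equal to that: 17^α = 0.29·100^α ⇒ (17/100)^α = 0.29.
Take logs: α = ln 0.29 / ln(17/100) ≈ 0.698592.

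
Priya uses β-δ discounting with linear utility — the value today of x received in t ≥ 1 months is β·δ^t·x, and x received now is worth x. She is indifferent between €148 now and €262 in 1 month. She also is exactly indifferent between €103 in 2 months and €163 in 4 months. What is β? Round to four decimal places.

β ≈ 0.7106

From the later pair, β·δ^2·103 = β·δ^4·163; dividing through, δ^2 = 103/163 = 0.63190, so δ = 0.79492.
Substituting δ into 148 = β·δ·262: β = 148/(208.270) ≈ 0.7106.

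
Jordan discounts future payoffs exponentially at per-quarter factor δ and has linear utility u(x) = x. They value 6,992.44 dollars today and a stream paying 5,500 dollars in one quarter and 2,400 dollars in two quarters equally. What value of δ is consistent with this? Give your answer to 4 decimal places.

Equating present values: 6992.44 = 5500δ + 2400δ².
That is, 2400δ² + 5500δ − 6992.44 = 0, a quadratic in δ.
The positive root is δ = [−5500 + √(5500² + 4·2400·6992.44)] / (2·2400) = (−5500 + 9868.000)/4800 ≈ 0.9100.

δ ≈ 0.9100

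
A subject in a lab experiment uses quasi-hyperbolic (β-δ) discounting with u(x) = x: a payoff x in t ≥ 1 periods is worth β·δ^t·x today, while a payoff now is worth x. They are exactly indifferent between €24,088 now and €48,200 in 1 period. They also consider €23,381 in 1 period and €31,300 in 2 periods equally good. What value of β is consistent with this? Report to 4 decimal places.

Both payoffs in the second observation are in the future, so β drops out: δ^1·23381 = δ^2·31300 ⇒ δ = 23381/31300 = 0.74700.
Now use the now-vs-future pair: 24088 = β·δ·48200 gives β = 24088/(0.74700·48200) ≈ 0.6690.

β ≈ 0.6690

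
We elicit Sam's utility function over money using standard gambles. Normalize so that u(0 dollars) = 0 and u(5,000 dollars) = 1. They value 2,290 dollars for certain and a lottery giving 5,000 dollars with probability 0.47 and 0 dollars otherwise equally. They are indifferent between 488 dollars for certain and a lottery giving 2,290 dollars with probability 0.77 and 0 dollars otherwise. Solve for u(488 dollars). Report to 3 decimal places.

First, u(2,290 dollars) = 0.47·u(5,000 dollars) + 0.53·u(0 dollars) = 0.47.
Chaining: u(488 dollars) = 0.77·0.47 + 0.23·0.00 = 0.3619.

0.362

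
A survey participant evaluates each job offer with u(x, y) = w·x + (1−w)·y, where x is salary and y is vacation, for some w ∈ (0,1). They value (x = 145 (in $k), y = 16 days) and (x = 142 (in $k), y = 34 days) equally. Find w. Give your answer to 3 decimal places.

Indifference: w·145 + (1−w)·16 = w·142 + (1−w)·34.
Rearranging, 3·w − 18·(1−w) = 0.
So w/(1−w) = 18/3 = 6.0000, giving w = 18/(3+18) = 0.857.

w = 0.857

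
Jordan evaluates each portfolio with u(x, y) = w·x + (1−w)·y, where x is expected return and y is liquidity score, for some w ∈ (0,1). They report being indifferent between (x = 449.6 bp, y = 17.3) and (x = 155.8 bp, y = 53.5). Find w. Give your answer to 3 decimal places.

u(449.6,17.3) = u(155.8,53.5) means w·449.6 + (1−w)·17.3 = w·155.8 + (1−w)·53.5.
Collecting terms: w·293.8 = (1−w)·36.2.
So w/(1−w) = 36.2/293.8 = 0.1232, giving w = 36.2/(293.8+36.2) = 0.110.

w = 0.110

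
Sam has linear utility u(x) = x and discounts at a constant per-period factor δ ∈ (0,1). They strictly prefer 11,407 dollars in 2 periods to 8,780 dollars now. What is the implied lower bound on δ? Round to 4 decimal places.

δ > 0.8773

The preference means 8780 < δ^2·11407.
So δ^2 > 8780/11407 = 0.76970; taking the square root of both positive sides preserves the inequality.
δ > (8780/11407)^(1/2) ≈ 0.8773.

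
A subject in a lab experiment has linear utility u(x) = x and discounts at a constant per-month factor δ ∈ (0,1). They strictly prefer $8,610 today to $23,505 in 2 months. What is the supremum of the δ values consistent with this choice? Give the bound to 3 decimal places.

Comparing present values: 8610 > δ^2·23505.
Hence δ^2 < 8610/23505 = 0.36631, and x ↦ x^(1/2) is increasing on (0,∞).
δ < 0.36631^(1/2) = 0.605.

δ < 0.605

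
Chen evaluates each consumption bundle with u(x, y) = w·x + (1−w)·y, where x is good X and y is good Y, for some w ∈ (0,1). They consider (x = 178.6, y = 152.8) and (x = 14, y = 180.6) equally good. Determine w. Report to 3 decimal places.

w = 0.144

Indifference: w·178.6 + (1−w)·152.8 = w·14 + (1−w)·180.6.
w·(178.6−14) = (1−w)·(180.6−152.8), i.e. w·164.6 = (1−w)·27.8.
So w/(1−w) = 27.8/164.6 = 0.1689, giving w = 27.8/(164.6+27.8) = 0.144.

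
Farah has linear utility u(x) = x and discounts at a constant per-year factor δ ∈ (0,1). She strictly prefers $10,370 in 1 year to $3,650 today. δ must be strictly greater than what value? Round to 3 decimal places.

Under u(x) = x this choice says 3650 < δ·10370.
So δ > 3650/10370 = 0.35198.

δ > 0.352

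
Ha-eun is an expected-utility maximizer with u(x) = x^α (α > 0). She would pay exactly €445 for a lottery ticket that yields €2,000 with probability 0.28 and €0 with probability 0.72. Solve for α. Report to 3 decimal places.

The lottery's expected utility is 0.28·u(2000) + 0.72·u(0) = 0.28·2000^α (since u(0) = 0 for α > 0).
Equating: 445^α = 0.28·2000^α, i.e. 0.2225^α = 0.28.
α = ln(0.28) / ln(445/2000) = -1.272966/-1.502828 ≈ 0.847.

α ≈ 0.847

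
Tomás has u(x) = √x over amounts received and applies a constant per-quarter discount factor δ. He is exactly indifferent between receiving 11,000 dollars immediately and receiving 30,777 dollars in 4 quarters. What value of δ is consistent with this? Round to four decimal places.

δ ≈ 0.8793

Equating discounted utilities: u(11000) = δ^4·u(30777) ⇒ δ^4 = u(11000)/u(30777).
Since u(x) = √x, δ^4 = √(11000/30777) = 0.59784.
Hence δ = (0.59784)^(1/4) = 0.879318.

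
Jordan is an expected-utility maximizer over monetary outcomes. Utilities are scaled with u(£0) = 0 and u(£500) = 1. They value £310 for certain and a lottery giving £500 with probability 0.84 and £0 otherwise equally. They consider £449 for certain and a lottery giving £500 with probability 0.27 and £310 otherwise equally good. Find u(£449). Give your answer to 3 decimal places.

0.883

From the first indifference, u(£310) = 0.84·u(£500) + 0.16·u(£0) = 0.84·1 + 0.16·0 = 0.84.
Chaining: u(£449) = 0.27·1.00 + 0.73·0.84 = 0.8832.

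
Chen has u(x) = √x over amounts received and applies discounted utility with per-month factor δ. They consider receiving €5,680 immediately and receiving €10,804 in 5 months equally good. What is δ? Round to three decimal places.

The payoff in 5 months is discounted by δ^5, so u(5680) = δ^5·u(10804) and δ^5 = u(5680)/u(10804).
With u(x) = √x: δ^5 = √5680/√10804 = √(5680/10804) = 0.72507.
Taking the 5th root: δ = 0.72507^(1/5) ≈ 0.938.

δ ≈ 0.938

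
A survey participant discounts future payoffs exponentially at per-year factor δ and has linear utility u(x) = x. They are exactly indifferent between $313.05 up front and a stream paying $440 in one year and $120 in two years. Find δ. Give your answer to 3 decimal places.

δ ≈ 0.610

Present value of the stream is 440·δ + 120·δ². Indifference gives 440δ + 120δ² = 313.05.
That is, 120δ² + 440δ − 313.05 = 0, a quadratic in δ.
The positive root is δ = [−440 + √(440² + 4·120·313.05)] / (2·120) = (−440 + 586.399)/240 ≈ 0.610.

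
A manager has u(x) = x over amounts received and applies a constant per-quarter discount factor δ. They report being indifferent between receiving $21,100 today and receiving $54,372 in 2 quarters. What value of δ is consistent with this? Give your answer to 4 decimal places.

Equating discounted utilities: u(21100) = δ^2·u(54372) ⇒ δ^2 = u(21100)/u(54372).
With u(x) = x: δ^2 = 21100/54372 = 0.38807.
Taking the square root: δ = 0.38807^(1/2) ≈ 0.6230.

δ ≈ 0.6230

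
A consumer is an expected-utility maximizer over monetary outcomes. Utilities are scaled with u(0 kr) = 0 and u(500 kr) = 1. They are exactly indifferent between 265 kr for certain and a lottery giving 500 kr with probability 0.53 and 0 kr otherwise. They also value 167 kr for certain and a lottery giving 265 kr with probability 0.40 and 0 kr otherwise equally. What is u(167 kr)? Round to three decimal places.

0.212

The first gamble pins u(265 kr): it must equal 0.53·1 + 0.47·0 = 0.53.
The second indifference gives u(167 kr) = 0.40·u(265 kr) + 0.60·u(0 kr) = 0.40·0.53 + 0.60·0.00 = 0.2120.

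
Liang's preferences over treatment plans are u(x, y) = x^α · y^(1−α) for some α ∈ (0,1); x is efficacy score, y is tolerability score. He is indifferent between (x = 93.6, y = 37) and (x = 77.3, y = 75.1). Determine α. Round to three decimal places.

α ≈ 0.787

Indifference: 93.6^α · 37^(1−α) = 77.3^α · 75.1^(1−α).
Taking logs: α·ln 93.6 + (1−α)·ln 37 = α·ln 77.3 + (1−α)·ln 75.1, i.e. α·0.191336 = (1−α)·0.707903.
With A = 0.191336 and B = 0.707903: α·A = (1−α)·B, so α = B/(A+B) = 0.707903/0.899239 ≈ 0.787.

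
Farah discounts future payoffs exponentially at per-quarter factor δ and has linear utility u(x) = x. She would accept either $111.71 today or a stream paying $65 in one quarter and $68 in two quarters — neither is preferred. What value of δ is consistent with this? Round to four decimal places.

δ ≈ 0.8900

The stream is worth 65δ + 68δ² today, so 65δ + 68δ² = 111.71.
So 68δ² + 65δ − 111.71 = 0.
By the quadratic formula (taking the positive root), δ = (−65 + √34610.12) / 136 ≈ 0.8900.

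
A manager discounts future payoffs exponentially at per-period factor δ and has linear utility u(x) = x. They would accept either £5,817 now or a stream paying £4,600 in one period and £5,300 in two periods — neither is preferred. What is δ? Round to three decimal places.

Equating present values: 5817 = 4600δ + 5300δ².
That is, 5300δ² + 4600δ − 5817 = 0, a quadratic in δ.
δ = (−4600 + √(4600² + 4·5300·5817)) / (2·5300) = (−4600 + √144480400.00) / 10600 ≈ 0.700.

δ ≈ 0.700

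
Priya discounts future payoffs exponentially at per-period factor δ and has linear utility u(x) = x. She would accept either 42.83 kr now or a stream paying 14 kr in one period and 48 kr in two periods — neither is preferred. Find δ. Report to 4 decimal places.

The stream is worth 14δ + 48δ² today, so 14δ + 48δ² = 42.83.
Rearranged: 48δ² + 14δ − 42.83 = 0.
δ = (−14 + √(14² + 4·48·42.83)) / (2·48) = (−14 + √8419.36) / 96 ≈ 0.8100.

δ ≈ 0.8100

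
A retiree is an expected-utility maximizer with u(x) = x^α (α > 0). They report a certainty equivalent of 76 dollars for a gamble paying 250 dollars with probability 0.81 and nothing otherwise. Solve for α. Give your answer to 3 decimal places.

The lottery's expected utility is 0.81·u(250) + 0.19·u(0) = 0.81·250^α (since u(0) = 0 for α > 0).
Indifference: 76^α = 0.81·250^α, so (76/250)^α = 0.81.
Taking logs: α·ln(76/250) = ln(0.81), so α = -0.210721 / -1.190728 ≈ 0.177.

α ≈ 0.177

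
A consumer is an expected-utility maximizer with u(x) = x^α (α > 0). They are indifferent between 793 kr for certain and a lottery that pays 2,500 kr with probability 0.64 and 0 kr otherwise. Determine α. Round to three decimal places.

α ≈ 0.389

EU(lottery) = 0.64·2500^α + 0.36·0 = 0.64·2500^α.
Equating: 793^α = 0.64·2500^α, i.e. 0.3172^α = 0.64.
Taking logs: α·ln(793/2500) = ln(0.64), so α = -0.446287 / -1.148223 ≈ 0.389.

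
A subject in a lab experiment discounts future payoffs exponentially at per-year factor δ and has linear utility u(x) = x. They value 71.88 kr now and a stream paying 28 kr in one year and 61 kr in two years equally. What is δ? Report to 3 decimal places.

The stream is worth 28δ + 61δ² today, so 28δ + 61δ² = 71.88.
So 61δ² + 28δ − 71.88 = 0.
δ = (−28 + √(28² + 4·61·71.88)) / (2·61) = (−28 + √18322.72) / 122 ≈ 0.880.

δ ≈ 0.880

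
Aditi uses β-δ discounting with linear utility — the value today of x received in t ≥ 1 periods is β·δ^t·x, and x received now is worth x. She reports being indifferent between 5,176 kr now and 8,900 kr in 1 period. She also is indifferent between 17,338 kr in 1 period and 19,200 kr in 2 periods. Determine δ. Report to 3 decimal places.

From the later pair, β·δ^1·17338 = β·δ^2·19200; dividing through, δ = 17338/19200 = 0.90302.

δ ≈ 0.903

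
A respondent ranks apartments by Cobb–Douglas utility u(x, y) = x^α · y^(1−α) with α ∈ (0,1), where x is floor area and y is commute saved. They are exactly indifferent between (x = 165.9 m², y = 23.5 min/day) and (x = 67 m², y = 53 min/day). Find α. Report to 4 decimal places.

α ≈ 0.4728

The Cobb–Douglas utilities coincide, so 165.9^α·23.5^(1−α) = 67^α·53^(1−α).
(165.9/67)^α = (53/23.5)^(1−α); take logs: α·ln(165.9/67) = (1−α)·ln(53/23.5), i.e. α·0.9066926 = (1−α)·0.8132915.
So α/(1−α) = (0.8132915)/(0.9066926) = 0.8969870, and α = 0.8969870/1.8969870 ≈ 0.4728.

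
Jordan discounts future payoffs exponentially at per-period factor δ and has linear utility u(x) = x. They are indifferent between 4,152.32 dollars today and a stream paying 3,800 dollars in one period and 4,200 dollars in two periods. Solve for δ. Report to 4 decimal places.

The stream is worth 3800δ + 4200δ² today, so 3800δ + 4200δ² = 4152.32.
So 4200δ² + 3800δ − 4152.32 = 0.
The positive root is δ = [−3800 + √(3800² + 4·4200·4152.32)] / (2·4200) = (−3800 + 9176.000)/8400 ≈ 0.6400.

δ ≈ 0.6400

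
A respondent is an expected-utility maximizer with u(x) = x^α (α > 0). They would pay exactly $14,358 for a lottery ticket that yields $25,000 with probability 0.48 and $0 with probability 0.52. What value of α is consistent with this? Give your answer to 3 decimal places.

α ≈ 1.323

EU(lottery) = 0.48·25000^α + 0.52·0 = 0.48·25000^α.
Indifference: 14358^α = 0.48·25000^α, so (14358/25000)^α = 0.48.
Taking logs: α·ln(14358/25000) = ln(0.48), so α = -0.733969 / -0.554569 ≈ 1.323.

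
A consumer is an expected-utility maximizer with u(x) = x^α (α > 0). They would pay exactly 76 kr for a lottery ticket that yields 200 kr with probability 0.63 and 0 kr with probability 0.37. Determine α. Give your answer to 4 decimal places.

The lottery's expected utility is 0.63·u(200) + 0.37·u(0) = 0.63·200^α (since u(0) = 0 for α > 0).
Setting u(76) equal to that: 76^α = 0.63·200^α ⇒ (76/200)^α = 0.63.
α = ln(0.63) / ln(76/200) = -0.4620355/-0.9675840 ≈ 0.4775.

α ≈ 0.4775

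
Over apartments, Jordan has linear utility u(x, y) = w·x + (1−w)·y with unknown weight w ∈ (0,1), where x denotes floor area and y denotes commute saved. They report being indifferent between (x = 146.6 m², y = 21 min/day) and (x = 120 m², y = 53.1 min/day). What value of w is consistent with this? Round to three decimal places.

w = 0.547

Indifference: w·146.6 + (1−w)·21 = w·120 + (1−w)·53.1.
w·(146.6−120) = (1−w)·(53.1−21), i.e. w·26.6 = (1−w)·32.1.
So w/(1−w) = 32.1/26.6 = 1.2068, giving w = 32.1/(26.6+32.1) = 0.547.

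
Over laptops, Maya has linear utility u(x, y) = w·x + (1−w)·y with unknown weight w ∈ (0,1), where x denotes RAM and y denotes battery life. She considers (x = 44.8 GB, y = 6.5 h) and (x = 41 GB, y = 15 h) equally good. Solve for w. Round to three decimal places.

u(44.8,6.5) = u(41,15) means w·44.8 + (1−w)·6.5 = w·41 + (1−w)·15.
w·(44.8−41) = (1−w)·(15−6.5), i.e. w·3.8 = (1−w)·8.5.
The marginal rate of substitution is 8.5/3.8, so w = 8.5/(3.8+8.5) = 0.691.

w = 0.691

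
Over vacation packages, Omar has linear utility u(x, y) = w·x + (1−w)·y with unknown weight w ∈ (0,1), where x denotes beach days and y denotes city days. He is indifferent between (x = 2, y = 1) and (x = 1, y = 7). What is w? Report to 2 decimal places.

u(2,1) = u(1,7) means w·2 + (1−w)·1 = w·1 + (1−w)·7.
w·(2−1) = (1−w)·(7−1), i.e. w·1 = (1−w)·6.
The marginal rate of substitution is 6/1, so w = 6/(1+6) = 0.86.

w = 0.86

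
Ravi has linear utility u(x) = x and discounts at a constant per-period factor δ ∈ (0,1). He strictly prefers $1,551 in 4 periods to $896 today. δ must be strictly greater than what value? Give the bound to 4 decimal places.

δ > 0.8718

Under u(x) = x this choice says 896 < δ^4·1551.
So δ^4 > 896/1551 = 0.57769; taking the 4th root of both positive sides preserves the inequality.
δ > (896/1551)^(1/4) ≈ 0.8718.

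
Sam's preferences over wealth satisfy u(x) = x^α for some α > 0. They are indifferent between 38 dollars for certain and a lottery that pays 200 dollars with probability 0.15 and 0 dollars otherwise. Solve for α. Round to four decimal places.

α ≈ 1.1423

Since u(0) = 0, the lottery's EU is 0.15·200^α.
Equating: 38^α = 0.15·200^α, i.e. 0.1900^α = 0.15.
α = ln(0.15) / ln(38/200) = -1.8971200/-1.6607312 ≈ 1.1423.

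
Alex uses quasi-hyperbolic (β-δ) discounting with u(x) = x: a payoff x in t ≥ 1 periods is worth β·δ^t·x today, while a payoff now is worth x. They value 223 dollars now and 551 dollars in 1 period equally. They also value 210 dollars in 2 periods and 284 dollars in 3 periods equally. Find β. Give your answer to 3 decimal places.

Both payoffs in the second observation are in the future, so β drops out: δ^2·210 = δ^3·284 ⇒ δ = 210/284 = 0.73944.
Substituting δ into 223 = β·δ·551: β = 223/(407.430) ≈ 0.547.

β ≈ 0.547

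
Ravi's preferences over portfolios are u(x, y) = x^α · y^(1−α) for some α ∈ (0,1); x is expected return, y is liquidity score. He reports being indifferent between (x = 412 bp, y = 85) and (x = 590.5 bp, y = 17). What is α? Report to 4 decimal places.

Indifference: 412^α · 85^(1−α) = 590.5^α · 17^(1−α).
Rearrange to (412/590.5)^α = (17/85)^(1−α) and take logs: α·-0.3599463 = (1−α)·-1.6094379.
So α/(1−α) = (-1.6094379)/(-0.3599463) = 4.4713278, and α = 4.4713278/5.4713278 ≈ 0.8172.

α ≈ 0.8172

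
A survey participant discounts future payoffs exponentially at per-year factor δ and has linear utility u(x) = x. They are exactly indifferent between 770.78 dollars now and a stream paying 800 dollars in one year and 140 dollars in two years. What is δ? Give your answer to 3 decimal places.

δ ≈ 0.840

Present value of the stream is 800·δ + 140·δ². Indifference gives 800δ + 140δ² = 770.78.
That is, 140δ² + 800δ − 770.78 = 0, a quadratic in δ.
By the quadratic formula (taking the positive root), δ = (−800 + √1071636.80) / 280 ≈ 0.840.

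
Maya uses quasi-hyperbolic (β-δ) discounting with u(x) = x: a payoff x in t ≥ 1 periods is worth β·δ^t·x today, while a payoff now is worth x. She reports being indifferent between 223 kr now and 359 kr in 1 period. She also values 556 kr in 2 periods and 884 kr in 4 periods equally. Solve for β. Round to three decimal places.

From the later pair, β·δ^2·556 = β·δ^4·884; dividing through, δ^2 = 556/884 = 0.62896, so δ = 0.79307.
The first indifference: 223 = β·δ·359, so β = 223/(δ·359) = 223/(0.79307·359) ≈ 0.783.

β ≈ 0.783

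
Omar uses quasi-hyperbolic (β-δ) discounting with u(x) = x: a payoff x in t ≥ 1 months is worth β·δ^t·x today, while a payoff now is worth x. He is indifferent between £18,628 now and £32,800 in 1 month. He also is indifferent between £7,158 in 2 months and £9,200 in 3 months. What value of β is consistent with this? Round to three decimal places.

β ≈ 0.730

From the later pair, β·δ^2·7158 = β·δ^3·9200; dividing through, δ = 7158/9200 = 0.77804.
The first indifference: 18628 = β·δ·32800, so β = 18628/(δ·32800) = 18628/(0.77804·32800) ≈ 0.730.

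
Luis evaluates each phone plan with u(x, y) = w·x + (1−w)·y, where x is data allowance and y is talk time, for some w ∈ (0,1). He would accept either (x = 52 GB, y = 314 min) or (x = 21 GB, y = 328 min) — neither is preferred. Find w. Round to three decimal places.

w = 0.311

Indifference: w·52 + (1−w)·314 = w·21 + (1−w)·328.
Collecting terms: w·31 = (1−w)·14.
The marginal rate of substitution is 14/31, so w = 14/(31+14) = 0.311.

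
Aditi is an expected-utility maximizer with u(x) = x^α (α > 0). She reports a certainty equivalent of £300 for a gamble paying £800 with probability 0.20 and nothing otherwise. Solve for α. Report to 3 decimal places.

α ≈ 1.641

Since u(0) = 0, the lottery's EU is 0.20·800^α.
Equating: 300^α = 0.20·800^α, i.e. 0.3750^α = 0.20.
Taking logs: α·ln(300/800) = ln(0.20), so α = -1.609438 / -0.980829 ≈ 1.641.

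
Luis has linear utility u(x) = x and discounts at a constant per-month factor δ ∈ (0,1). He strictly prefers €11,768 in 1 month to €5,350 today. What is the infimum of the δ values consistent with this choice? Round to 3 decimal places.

δ > 0.455

Comparing present values: 5350 < δ·11768.
Dividing through by 11768 gives δ > 0.45462.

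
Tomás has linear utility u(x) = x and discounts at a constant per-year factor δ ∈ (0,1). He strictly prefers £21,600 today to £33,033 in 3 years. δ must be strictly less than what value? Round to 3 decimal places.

δ < 0.868

Under u(x) = x this choice says 21600 > δ^3·33033.
Dividing by 33033: δ^3 < 0.65389. Both sides are positive, so the cube root keeps the direction.
δ < (21600/33033)^(1/3) ≈ 0.868.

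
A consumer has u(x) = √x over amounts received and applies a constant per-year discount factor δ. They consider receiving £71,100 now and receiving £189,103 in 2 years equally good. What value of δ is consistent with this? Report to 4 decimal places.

The payoff in 2 years is discounted by δ^2, so u(71100) = δ^2·u(189103) and δ^2 = u(71100)/u(189103).
Since u(x) = √x, δ^2 = √(71100/189103) = 0.61318.
So δ = 0.61318^(1/2) ≈ 0.7831.

δ ≈ 0.7831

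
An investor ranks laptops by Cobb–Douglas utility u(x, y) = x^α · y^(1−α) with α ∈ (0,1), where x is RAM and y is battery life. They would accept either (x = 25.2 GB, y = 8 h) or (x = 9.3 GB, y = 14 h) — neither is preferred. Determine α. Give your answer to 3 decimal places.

Indifference: 25.2^α · 8^(1−α) = 9.3^α · 14^(1−α).
Rearrange to (25.2/9.3)^α = (14/8)^(1−α) and take logs: α·0.996830 = (1−α)·0.559616.
So α/(1−α) = (0.559616)/(0.996830) = 0.561396, and α = 0.561396/1.561396 ≈ 0.360.

α ≈ 0.360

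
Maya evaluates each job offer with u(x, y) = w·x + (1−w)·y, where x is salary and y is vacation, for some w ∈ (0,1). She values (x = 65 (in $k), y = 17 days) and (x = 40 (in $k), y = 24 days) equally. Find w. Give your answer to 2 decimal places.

Indifference: w·65 + (1−w)·17 = w·40 + (1−w)·24.
w·(65−40) = (1−w)·(24−17), i.e. w·25 = (1−w)·7.
The marginal rate of substitution is 7/25, so w = 7/(25+7) = 0.22.

w = 0.22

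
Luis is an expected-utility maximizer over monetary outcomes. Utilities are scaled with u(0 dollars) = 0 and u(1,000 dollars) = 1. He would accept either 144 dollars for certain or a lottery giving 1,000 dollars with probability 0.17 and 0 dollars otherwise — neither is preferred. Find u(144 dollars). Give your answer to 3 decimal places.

By the standard-gamble method, u(144 dollars) is just the indifference probability on the best outcome: 0.17.

0.170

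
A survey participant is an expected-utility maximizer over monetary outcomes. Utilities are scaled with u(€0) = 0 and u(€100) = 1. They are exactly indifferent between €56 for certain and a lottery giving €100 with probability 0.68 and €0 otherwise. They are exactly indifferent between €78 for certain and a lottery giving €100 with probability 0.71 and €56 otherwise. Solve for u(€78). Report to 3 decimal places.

0.907

From the first indifference, u(€56) = 0.68·u(€100) + 0.32·u(€0) = 0.68·1 + 0.32·0 = 0.68.
The second indifference gives u(€78) = 0.71·u(€100) + 0.29·u(€56) = 0.71·1.00 + 0.29·0.68 = 0.9072.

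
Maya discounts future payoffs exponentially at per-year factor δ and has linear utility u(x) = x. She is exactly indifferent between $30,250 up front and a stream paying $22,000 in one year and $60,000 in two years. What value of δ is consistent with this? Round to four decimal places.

δ ≈ 0.5500

The stream is worth 22000δ + 60000δ² today, so 22000δ + 60000δ² = 30250.
That is, 60000δ² + 22000δ − 30250 = 0, a quadratic in δ.
The positive root is δ = [−22000 + √(22000² + 4·60000·30250)] / (2·60000) = (−22000 + 88000.000)/120000 ≈ 0.5500.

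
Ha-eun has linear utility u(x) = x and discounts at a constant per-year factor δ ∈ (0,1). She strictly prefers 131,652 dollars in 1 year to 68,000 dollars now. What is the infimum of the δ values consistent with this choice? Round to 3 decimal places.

δ > 0.517

Under u(x) = x this choice says 68000 < δ·131652.
So δ > 68000/131652 = 0.51651.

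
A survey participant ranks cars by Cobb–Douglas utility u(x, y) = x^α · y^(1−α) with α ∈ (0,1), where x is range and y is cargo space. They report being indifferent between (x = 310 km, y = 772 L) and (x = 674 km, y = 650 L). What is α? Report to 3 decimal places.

α ≈ 0.181

Set the two utilities equal: 310^α·772^(1−α) = 674^α·650^(1−α).
(310/674)^α = (650/772)^(1−α); take logs: α·ln(310/674) = (1−α)·ln(650/772), i.e. α·-0.776658 = (1−α)·-0.172012.
Thus α·(-0.948670) = -0.172012, so α = -0.172012/-0.948670 ≈ 0.181.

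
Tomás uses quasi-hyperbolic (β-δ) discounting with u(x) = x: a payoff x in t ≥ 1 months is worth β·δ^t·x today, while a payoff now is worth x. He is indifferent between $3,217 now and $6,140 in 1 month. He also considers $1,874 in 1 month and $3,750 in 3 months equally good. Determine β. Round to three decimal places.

β ≈ 0.741

From the later pair, β·δ^1·1874 = β·δ^3·3750; dividing through, δ^2 = 1874/3750 = 0.49973, so δ = 0.70692.
Substituting δ into 3217 = β·δ·6140: β = 3217/(4340.478) ≈ 0.741.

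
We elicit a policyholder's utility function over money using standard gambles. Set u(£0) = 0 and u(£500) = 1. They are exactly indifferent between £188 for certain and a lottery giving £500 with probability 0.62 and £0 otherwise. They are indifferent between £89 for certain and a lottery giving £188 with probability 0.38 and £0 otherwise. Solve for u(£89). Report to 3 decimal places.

The first gamble pins u(£188): it must equal 0.62·1 + 0.38·0 = 0.62.
The second indifference gives u(£89) = 0.38·u(£188) + 0.62·u(£0) = 0.38·0.62 + 0.62·0.00 = 0.2356.

0.236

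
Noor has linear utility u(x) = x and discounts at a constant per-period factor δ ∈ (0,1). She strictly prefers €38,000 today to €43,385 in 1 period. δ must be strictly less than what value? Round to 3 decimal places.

δ < 0.876

The preference means 38000 > δ·43385.
So δ < 38000/43385 = 0.87588.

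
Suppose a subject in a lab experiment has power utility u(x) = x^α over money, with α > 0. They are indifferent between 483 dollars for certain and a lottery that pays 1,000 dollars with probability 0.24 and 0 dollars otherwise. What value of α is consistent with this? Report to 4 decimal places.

The lottery's expected utility is 0.24·u(1000) + 0.76·u(0) = 0.24·1000^α (since u(0) = 0 for α > 0).
Setting u(483) equal to that: 483^α = 0.24·1000^α ⇒ (483/1000)^α = 0.24.
Take logs: α = ln 0.24 / ln(483/1000) ≈ 1.961029.

α ≈ 1.9610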